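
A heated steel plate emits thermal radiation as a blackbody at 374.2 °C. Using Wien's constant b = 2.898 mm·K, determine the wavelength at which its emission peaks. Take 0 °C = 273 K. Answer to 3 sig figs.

λ_max ≈ 4.48 μm

T = 374.2 °C + 273 = 647.2 K.
Wien's displacement law: λ_max = b/T = (2.898×10⁻³ m·K)/(647.2 K) = 4.478×10⁻⁶ m.
That is 4.48 μm, in the infrared range.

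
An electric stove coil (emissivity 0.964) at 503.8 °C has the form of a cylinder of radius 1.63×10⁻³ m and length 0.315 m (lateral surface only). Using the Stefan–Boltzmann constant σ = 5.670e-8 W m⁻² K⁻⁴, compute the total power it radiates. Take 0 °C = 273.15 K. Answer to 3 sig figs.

T = 503.8 °C + 273.15 = 776.95 K.
Lateral area A = 2πrL = 2π×1.63×10⁻³×0.315 = 3.22610×10⁻³ m².
P = εσAT⁴ = 0.964 × 5.670×10⁻⁸ × 3.22610×10⁻³ × (776.95)⁴ = 64.3 W.

P ≈ 64.3 W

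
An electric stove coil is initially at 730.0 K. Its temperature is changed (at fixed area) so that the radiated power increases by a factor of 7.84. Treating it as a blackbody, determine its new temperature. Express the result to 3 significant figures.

T₂ ≈ 1.22×10³ K

P ∝ T⁴, so T₂/T₁ = (P₂/P₁)^(1/4) = (7.84)^(1/4) = 1.67332.
T₂ = 730.0 × 1.67332 = 1.22×10³ K.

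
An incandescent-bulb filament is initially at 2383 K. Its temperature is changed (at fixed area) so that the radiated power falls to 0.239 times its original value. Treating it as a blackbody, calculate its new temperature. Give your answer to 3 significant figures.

P ∝ T⁴, so T₂/T₁ = (P₂/P₁)^(1/4) = (0.239)^(1/4) = 0.699197.
T₂ = 2383 × 0.699197 = 1.67×10³ K.

T₂ ≈ 1.67×10³ K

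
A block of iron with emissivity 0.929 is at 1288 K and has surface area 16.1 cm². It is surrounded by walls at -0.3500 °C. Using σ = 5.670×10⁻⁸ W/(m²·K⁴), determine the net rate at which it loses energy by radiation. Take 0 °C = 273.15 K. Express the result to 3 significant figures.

Net loss ≈ 233 W

Surroundings: T = -0.3500 °C + 273.15 = 272.8000 K.
Area A = 16.1 cm² = 1.61×10⁻³ m².
Net radiated power P_net = εσA(T⁴ − T₀⁴) = 0.929×5.670×10⁻⁸×1.61×10⁻³×(1288⁴ − 272.8000⁴).
T⁴ − T₀⁴ = 2.75210×10¹² − 5.53831×10⁹ = 2.74656×10¹² K⁴, so P_net = 233 W.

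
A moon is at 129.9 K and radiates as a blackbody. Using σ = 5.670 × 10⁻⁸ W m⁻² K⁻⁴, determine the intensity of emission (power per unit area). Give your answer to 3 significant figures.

I ≈ 16.1 W/m²

Stefan–Boltzmann: I = σT⁴ = 5.670×10⁻⁸ × (129.9)⁴ = 16.1 W/m².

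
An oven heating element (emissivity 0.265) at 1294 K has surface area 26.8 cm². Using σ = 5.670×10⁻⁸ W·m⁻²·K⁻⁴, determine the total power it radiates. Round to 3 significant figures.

P ≈ 113 W

Area A = 26.8 cm² = 2.68×10⁻³ m².
P = εσAT⁴ = 0.265 × 5.670×10⁻⁸ × 2.68×10⁻³ × (1294)⁴ = 113 W.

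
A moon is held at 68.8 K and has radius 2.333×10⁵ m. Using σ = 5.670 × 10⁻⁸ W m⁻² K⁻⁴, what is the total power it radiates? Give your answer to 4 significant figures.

P ≈ 8.689×10¹¹ W

Surface area A = 4πR² = 4π(2.333×10⁵ m)² = 6.83974×10¹¹ m².
P = σAT⁴ = 5.670×10⁻⁸ × 6.83974×10¹¹ × (68.8)⁴ = 8.689×10¹¹ W.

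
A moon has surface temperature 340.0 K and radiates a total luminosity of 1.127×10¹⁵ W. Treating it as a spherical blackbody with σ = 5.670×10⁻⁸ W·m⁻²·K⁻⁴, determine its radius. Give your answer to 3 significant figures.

R ≈ 3.44×10⁵ m

L = 4πR²σT⁴ ⇒ R = √(L/(4πσT⁴)).
σT⁴ = 757.703 W/m², so R = √(1.127×10¹⁵/(4π×757.703)) = 3.44×10⁵ m.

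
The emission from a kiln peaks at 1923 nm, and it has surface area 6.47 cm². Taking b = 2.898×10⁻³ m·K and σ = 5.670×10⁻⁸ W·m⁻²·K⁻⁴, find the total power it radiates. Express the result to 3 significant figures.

Wien's law: T = b/λ_max = 2.898×10⁻³/1.923×10⁻⁶ = 1507.02 K.
Area A = 6.47 cm² = 6.47×10⁻⁴ m².
Then P = σAT⁴ = 5.670×10⁻⁸×6.47×10⁻⁴×(1507.02)⁴ = 189 W.

P ≈ 189 W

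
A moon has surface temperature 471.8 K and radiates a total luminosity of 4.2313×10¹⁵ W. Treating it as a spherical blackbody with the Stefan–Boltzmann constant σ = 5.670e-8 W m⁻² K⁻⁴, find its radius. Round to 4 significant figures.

L = 4πR²σT⁴ ⇒ R = √(L/(4πσT⁴)).
σT⁴ = 2809.41 W/m², so R = √(4.2313×10¹⁵/(4π×2809.41)) = 3.462×10⁵ m.

R ≈ 3.462×10⁵ m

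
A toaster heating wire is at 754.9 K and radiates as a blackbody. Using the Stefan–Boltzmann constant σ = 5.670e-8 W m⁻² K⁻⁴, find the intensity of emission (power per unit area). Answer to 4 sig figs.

I ≈ 1.841×10⁴ W/m²

Stefan–Boltzmann: I = σT⁴ = 5.670×10⁻⁸ × (754.9)⁴ = 1.841×10⁴ W/m².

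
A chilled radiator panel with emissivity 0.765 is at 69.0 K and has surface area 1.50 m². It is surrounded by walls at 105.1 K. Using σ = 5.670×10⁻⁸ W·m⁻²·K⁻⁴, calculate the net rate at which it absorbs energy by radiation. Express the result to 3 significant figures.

Net gain ≈ 6.46 W

Area A = 1.50 m².
Net radiated power P_net = εσA(T⁴ − T₀⁴) = 0.765×5.670×10⁻⁸×1.50×(69.0⁴ − 105.1⁴).
T⁴ − T₀⁴ = 2.26671×10⁷ − 1.22014×10⁸ = -9.93469×10⁷ K⁴, so P_net = -6.46 W — negative, meaning a net gain of 6.46 W.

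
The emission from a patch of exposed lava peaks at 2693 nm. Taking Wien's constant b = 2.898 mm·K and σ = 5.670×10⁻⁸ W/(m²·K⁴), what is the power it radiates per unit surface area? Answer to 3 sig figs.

I ≈ 7.60×10⁴ W/m²

Wien's law: T = b/λ_max = 2.898×10⁻³/2.693×10⁻⁶ = 1076.12 K.
Then I = σT⁴ = 5.670×10⁻⁸×(1076.12)⁴ = 7.60×10⁴ W/m².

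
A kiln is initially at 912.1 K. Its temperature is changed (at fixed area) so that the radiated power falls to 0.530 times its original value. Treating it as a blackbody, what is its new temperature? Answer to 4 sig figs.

T₂ ≈ 778.2 K

P ∝ T⁴, so T₂/T₁ = (P₂/P₁)^(1/4) = (0.530)^(1/4) = 0.853236.
T₂ = 912.1 × 0.853236 = 778.2 K.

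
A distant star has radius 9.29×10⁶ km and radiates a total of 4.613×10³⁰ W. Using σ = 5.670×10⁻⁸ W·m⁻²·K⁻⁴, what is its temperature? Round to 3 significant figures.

T ≈ 1.65×10⁴ K

Surface area A = 4πR² = 4π(9.29×10⁹ m)² = 1.08453×10²¹ m².
P = σAT⁴ ⇒ T = (P/(σA))^(1/4) = (4.613×10³⁰/(5.670×10⁻⁸×1.08453×10²¹))^(1/4) = 1.65×10⁴ K.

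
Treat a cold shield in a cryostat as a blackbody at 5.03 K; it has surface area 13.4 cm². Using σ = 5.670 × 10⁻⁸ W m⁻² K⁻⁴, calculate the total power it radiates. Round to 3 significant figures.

P ≈ 4.86×10⁻⁸ W

Area A = 13.4 cm² = 1.34×10⁻³ m².
P = σAT⁴ = 5.670×10⁻⁸ × 1.34×10⁻³ × (5.03)⁴ = 4.86×10⁻⁸ W.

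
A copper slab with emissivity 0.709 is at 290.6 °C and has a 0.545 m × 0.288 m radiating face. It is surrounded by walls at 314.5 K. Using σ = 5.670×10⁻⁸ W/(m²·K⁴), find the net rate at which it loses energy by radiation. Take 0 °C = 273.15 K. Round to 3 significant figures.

T = 290.6 °C + 273.15 = 563.75 K.
Area A = 0.545 × 0.288 = 0.15696 m².
Net radiated power P_net = εσA(T⁴ − T₀⁴) = 0.709×5.670×10⁻⁸×0.15696×(563.75⁴ − 314.5⁴).
T⁴ − T₀⁴ = 1.01006×10¹¹ − 9.78324×10⁹ = 9.12228×10¹⁰ K⁴, so P_net = 576 W.

Net loss ≈ 576 W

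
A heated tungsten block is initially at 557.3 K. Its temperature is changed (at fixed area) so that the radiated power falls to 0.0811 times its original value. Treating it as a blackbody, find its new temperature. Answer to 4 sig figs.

P ∝ T⁴, so T₂/T₁ = (P₂/P₁)^(1/4) = (0.0811)^(1/4) = 0.533648.
T₂ = 557.3 × 0.533648 = 297.4 K.

T₂ ≈ 297.4 K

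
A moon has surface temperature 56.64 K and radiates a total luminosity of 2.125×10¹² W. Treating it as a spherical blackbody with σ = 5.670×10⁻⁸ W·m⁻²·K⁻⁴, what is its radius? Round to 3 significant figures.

L = 4πR²σT⁴ ⇒ R = √(L/(4πσT⁴)).
σT⁴ = 0.583547 W/m², so R = √(2.125×10¹²/(4π×0.583547)) = 5.38×10⁵ m.

R ≈ 5.38×10⁵ m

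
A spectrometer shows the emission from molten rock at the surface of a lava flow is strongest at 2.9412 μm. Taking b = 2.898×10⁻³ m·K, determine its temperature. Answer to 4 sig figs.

Wien's law gives T = b/λ_max = (2.898×10⁻³ m·K)/(2.9412×10⁻⁶ m) = 985.3 K.

T ≈ 985.3 K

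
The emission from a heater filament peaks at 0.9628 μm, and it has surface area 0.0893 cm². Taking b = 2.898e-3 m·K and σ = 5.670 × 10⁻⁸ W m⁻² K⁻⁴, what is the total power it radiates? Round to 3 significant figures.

P ≈ 41.6 W

Wien's law: T = b/λ_max = 2.898×10⁻³/9.628×10⁻⁷ = 3009.97 K.
Area A = 0.0893 cm² = 8.93×10⁻⁶ m².
Then P = σAT⁴ = 5.670×10⁻⁸×8.93×10⁻⁶×(3009.97)⁴ = 41.6 W.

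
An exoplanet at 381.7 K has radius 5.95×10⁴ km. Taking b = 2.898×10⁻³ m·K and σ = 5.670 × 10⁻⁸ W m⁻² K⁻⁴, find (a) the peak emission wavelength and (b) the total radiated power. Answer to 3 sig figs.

λ_max ≈ 7.59 μm; P ≈ 5.35×10¹⁹ W

(a) λ_max = b/T = 2.898×10⁻³/381.7 = 7.592×10⁻⁶ m = 7.59 μm.
Surface area A = 4πR² = 4π(5.95×10⁷ m)² = 4.44881×10¹⁶ m².
(b) P = σAT⁴ = 5.670×10⁻⁸×4.44881×10¹⁶×(381.7)⁴ = 5.35×10¹⁹ W.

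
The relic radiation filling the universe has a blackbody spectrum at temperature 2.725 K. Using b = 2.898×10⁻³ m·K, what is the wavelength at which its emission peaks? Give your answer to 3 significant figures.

λ_max ≈ 1.06×10⁻³ m

Wien's displacement law: λ_max = b/T = (2.898×10⁻³ m·K)/(2.725 K) = 1.063×10⁻³ m.
That is 1.06×10⁻³ m, in the microwave range.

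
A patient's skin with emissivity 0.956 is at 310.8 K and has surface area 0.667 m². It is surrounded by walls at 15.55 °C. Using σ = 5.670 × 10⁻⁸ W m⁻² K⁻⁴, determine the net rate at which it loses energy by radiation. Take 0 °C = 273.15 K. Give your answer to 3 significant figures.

Net loss ≈ 86.2 W

Surroundings: T = 15.55 °C + 273.15 = 288.70 K.
Area A = 0.667 m².
Net radiated power P_net = εσA(T⁴ − T₀⁴) = 0.956×5.670×10⁻⁸×0.667×(310.8⁴ − 288.70⁴).
T⁴ − T₀⁴ = 9.33091×10⁹ − 6.94684×10⁹ = 2.38407×10⁹ K⁴, so P_net = 86.2 W.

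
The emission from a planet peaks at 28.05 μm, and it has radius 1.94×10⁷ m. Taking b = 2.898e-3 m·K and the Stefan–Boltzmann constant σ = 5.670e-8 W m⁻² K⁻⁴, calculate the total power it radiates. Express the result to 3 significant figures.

Wien's law: T = b/λ_max = 2.898×10⁻³/2.805×10⁻⁵ = 103.316 K.
Surface area A = 4πR² = 4π(1.94×10⁷ m)² = 4.72948×10¹⁵ m².
Then P = σAT⁴ = 5.670×10⁻⁸×4.72948×10¹⁵×(103.316)⁴ = 3.06×10¹⁶ W.

P ≈ 3.06×10¹⁶ W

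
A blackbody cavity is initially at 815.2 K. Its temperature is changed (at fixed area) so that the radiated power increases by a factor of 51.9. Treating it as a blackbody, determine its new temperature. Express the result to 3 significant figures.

T₂ ≈ 2.19×10³ K

P ∝ T⁴, so T₂/T₁ = (P₂/P₁)^(1/4) = (51.9)^(1/4) = 2.68406.
T₂ = 815.2 × 2.68406 = 2.19×10³ K.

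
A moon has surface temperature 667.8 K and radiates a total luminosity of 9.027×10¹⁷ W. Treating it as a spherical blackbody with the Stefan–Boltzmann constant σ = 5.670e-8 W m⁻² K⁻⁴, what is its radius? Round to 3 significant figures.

L = 4πR²σT⁴ ⇒ R = √(L/(4πσT⁴)).
σT⁴ = 11276.4 W/m², so R = √(9.027×10¹⁷/(4π×11276.4)) = 2.52×10⁶ m.

R ≈ 2.52×10⁶ m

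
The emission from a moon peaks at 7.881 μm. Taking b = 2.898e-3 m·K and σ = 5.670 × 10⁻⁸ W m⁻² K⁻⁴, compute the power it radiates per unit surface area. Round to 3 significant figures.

I ≈ 1.04×10³ W/m²

Wien's law: T = b/λ_max = 2.898×10⁻³/7.881×10⁻⁶ = 367.720 K.
Then I = σT⁴ = 5.670×10⁻⁸×(367.720)⁴ = 1.04×10³ W/m².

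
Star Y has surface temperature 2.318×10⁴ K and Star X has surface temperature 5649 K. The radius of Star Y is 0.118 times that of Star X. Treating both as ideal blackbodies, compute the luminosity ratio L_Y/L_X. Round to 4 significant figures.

L ∝ R²T⁴, so L_Y/L_X = (R_Y/R_X)²(T_Y/T_X)⁴ = (0.118)² × (2.318×10⁴/5649)⁴ = 0.013924 × 283.509 = 3.948.

L_Y/L_X ≈ 3.948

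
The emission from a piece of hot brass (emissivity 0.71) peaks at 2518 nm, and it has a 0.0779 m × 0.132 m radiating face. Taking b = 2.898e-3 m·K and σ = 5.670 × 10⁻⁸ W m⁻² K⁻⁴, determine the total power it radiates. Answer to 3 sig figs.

Wien's law: T = b/λ_max = 2.898×10⁻³/2.518×10⁻⁶ = 1150.91 K.
Area A = 0.0779 × 0.132 = 0.0102828 m².
Then P = εσAT⁴ = 0.71×5.670×10⁻⁸×0.0102828×(1150.91)⁴ = 726 W.

P ≈ 726 W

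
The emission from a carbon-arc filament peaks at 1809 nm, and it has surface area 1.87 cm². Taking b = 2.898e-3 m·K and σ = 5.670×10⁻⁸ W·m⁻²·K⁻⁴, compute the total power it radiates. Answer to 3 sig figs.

Wien's law: T = b/λ_max = 2.898×10⁻³/1.809×10⁻⁶ = 1601.99 K.
Area A = 1.87 cm² = 1.87×10⁻⁴ m².
Then P = σAT⁴ = 5.670×10⁻⁸×1.87×10⁻⁴×(1601.99)⁴ = 69.8 W.

P ≈ 69.8 W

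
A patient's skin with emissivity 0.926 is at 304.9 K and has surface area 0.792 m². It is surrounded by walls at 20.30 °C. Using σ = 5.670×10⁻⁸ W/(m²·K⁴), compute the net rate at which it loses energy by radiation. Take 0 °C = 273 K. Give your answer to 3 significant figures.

Surroundings: T = 20.30 °C + 273 = 293.30 K.
Area A = 0.792 m².
Net radiated power P_net = εσA(T⁴ − T₀⁴) = 0.926×5.670×10⁻⁸×0.792×(304.9⁴ − 293.30⁴).
T⁴ − T₀⁴ = 8.64231×10⁹ − 7.40028×10⁹ = 1.24203×10⁹ K⁴, so P_net = 51.6 W.

Net loss ≈ 51.6 W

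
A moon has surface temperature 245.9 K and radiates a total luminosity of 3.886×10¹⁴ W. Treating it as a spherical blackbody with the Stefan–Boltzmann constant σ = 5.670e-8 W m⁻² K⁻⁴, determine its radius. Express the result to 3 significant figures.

R ≈ 3.86×10⁵ m

L = 4πR²σT⁴ ⇒ R = √(L/(4πσT⁴)).
σT⁴ = 207.309 W/m², so R = √(3.886×10¹⁴/(4π×207.309)) = 3.86×10⁵ m.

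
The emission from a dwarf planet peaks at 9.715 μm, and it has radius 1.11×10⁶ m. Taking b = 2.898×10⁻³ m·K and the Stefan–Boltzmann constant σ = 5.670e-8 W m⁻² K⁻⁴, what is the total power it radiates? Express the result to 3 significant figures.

Wien's law: T = b/λ_max = 2.898×10⁻³/9.715×10⁻⁶ = 298.302 K.
Surface area A = 4πR² = 4π(1.11×10⁶ m)² = 1.54830×10¹³ m².
Then P = σAT⁴ = 5.670×10⁻⁸×1.54830×10¹³×(298.302)⁴ = 6.95×10¹⁵ W.

P ≈ 6.95×10¹⁵ W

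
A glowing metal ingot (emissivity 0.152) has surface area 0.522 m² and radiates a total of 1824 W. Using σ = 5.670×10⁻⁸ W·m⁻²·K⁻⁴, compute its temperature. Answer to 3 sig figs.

T ≈ 798 K

Area A = 0.522 m².
P = εσAT⁴ ⇒ T = (P/(εσA))^(1/4) = (1824/(0.152×5.670×10⁻⁸×0.522))^(1/4) = 798 K.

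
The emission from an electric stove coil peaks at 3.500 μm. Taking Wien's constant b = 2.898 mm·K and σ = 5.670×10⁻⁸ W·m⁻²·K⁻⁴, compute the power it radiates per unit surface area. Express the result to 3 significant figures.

I ≈ 2.67×10⁴ W/m²

Wien's law: T = b/λ_max = 2.898×10⁻³/3.500×10⁻⁶ = 828.000 K.
Then I = σT⁴ = 5.670×10⁻⁸×(828.000)⁴ = 2.67×10⁴ W/m².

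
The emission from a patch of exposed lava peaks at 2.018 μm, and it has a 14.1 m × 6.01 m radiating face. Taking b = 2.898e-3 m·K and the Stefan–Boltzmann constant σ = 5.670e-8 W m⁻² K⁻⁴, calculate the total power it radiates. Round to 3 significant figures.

Wien's law: T = b/λ_max = 2.898×10⁻³/2.018×10⁻⁶ = 1436.08 K.
Area A = 14.1 × 6.01 = 84.741 m².
Then P = σAT⁴ = 5.670×10⁻⁸×84.741×(1436.08)⁴ = 2.04×10⁷ W.

P ≈ 2.04×10⁷ W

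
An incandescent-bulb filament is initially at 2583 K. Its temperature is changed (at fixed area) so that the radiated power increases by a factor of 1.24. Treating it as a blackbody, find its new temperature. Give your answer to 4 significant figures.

P ∝ T⁴, so T₂/T₁ = (P₂/P₁)^(1/4) = (1.24)^(1/4) = 1.05525.
T₂ = 2583 × 1.05525 = 2726 K.

T₂ ≈ 2726 K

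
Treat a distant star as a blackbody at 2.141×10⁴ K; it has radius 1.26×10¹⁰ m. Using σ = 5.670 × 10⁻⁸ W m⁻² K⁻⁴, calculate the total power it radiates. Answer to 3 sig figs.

P ≈ 2.38×10³¹ W

Surface area A = 4πR² = 4π(1.26×10¹⁰ m)² = 1.99504×10²¹ m².
P = σAT⁴ = 5.670×10⁻⁸ × 1.99504×10²¹ × (2.141×10⁴)⁴ = 2.38×10³¹ W.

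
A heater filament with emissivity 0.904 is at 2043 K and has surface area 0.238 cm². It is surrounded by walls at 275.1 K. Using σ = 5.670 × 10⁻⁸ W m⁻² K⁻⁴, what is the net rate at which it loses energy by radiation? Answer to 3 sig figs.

Area A = 0.238 cm² = 2.38×10⁻⁵ m².
Net radiated power P_net = εσA(T⁴ − T₀⁴) = 0.904×5.670×10⁻⁸×2.38×10⁻⁵×(2043⁴ − 275.1⁴).
T⁴ − T₀⁴ = 1.74210×10¹³ − 5.72746×10⁹ = 1.74153×10¹³ K⁴, so P_net = 21.2 W.

Net loss ≈ 21.2 W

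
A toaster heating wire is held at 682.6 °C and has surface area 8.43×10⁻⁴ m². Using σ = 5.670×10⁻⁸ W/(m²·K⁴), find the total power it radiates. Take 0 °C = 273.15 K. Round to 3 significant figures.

P ≈ 39.9 W

T = 682.6 °C + 273.15 = 955.75 K.
Area A = 8.43×10⁻⁴ m².
P = σAT⁴ = 5.670×10⁻⁸ × 8.43×10⁻⁴ × (955.75)⁴ = 39.9 W.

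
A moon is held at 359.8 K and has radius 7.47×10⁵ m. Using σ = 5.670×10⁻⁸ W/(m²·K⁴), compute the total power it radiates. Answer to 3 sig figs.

P ≈ 6.66×10¹⁵ W

Surface area A = 4πR² = 4π(7.47×10⁵ m)² = 7.01215×10¹² m².
P = σAT⁴ = 5.670×10⁻⁸ × 7.01215×10¹² × (359.8)⁴ = 6.66×10¹⁵ W.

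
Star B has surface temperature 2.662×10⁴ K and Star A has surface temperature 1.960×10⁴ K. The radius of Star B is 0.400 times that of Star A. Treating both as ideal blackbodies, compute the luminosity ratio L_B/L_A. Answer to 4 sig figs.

L ∝ R²T⁴, so L_B/L_A = (R_B/R_A)²(T_B/T_A)⁴ = (0.400)² × (2.662×10⁴/1.960×10⁴)⁴ = 0.16 × 3.40258 = 0.5444.

L_B/L_A ≈ 0.5444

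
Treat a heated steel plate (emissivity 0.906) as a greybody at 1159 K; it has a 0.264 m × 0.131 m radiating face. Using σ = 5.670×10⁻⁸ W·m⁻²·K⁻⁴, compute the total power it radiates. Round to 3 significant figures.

P ≈ 3.21×10³ W

Area A = 0.264 × 0.131 = 0.034584 m².
P = εσAT⁴ = 0.906 × 5.670×10⁻⁸ × 0.034584 × (1159)⁴ = 3.21×10³ W.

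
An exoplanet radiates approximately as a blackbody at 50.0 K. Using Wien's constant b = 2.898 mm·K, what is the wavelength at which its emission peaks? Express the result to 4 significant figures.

Wien's displacement law: λ_max = b/T = (2.898×10⁻³ m·K)/(50.0 K) = 5.7960×10⁻⁵ m.
That is 57.96 μm, in the infrared range.

λ_max ≈ 57.96 μm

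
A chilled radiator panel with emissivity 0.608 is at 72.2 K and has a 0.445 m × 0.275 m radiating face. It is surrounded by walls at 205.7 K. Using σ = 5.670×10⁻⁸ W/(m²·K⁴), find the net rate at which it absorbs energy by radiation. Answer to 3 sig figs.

Area A = 0.445 × 0.275 = 0.122375 m².
Net radiated power P_net = εσA(T⁴ − T₀⁴) = 0.608×5.670×10⁻⁸×0.122375×(72.2⁴ − 205.7⁴).
T⁴ − T₀⁴ = 2.71737×10⁷ − 1.79035×10⁹ = -1.76318×10⁹ K⁴, so P_net = -7.44 W — negative, meaning a net gain of 7.44 W.

Net gain ≈ 7.44 W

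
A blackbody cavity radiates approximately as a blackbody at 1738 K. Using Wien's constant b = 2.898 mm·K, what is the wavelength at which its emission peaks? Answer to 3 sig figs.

Wien's displacement law: λ_max = b/T = (2.898×10⁻³ m·K)/(1738 K) = 1.667×10⁻⁶ m.
That is 1.67×10³ nm, in the infrared range.

λ_max ≈ 1.67×10³ nm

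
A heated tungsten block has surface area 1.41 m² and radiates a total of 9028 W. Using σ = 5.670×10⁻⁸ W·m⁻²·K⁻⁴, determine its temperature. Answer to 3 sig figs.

T ≈ 580 K

Area A = 1.41 m².
P = σAT⁴ ⇒ T = (P/(σA))^(1/4) = (9028/(5.670×10⁻⁸×1.41))^(1/4) = 580 K.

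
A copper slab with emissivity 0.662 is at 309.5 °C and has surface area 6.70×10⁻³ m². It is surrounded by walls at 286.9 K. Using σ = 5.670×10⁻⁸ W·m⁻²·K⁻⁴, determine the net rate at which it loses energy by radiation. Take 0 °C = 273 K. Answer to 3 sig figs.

T = 309.5 °C + 273 = 582.5 K.
Area A = 6.70×10⁻³ m².
Net radiated power P_net = εσA(T⁴ − T₀⁴) = 0.662×5.670×10⁻⁸×6.70×10⁻³×(582.5⁴ − 286.9⁴).
T⁴ − T₀⁴ = 1.15129×10¹¹ − 6.77520×10⁹ = 1.08354×10¹¹ K⁴, so P_net = 27.2 W.

Net loss ≈ 27.2 W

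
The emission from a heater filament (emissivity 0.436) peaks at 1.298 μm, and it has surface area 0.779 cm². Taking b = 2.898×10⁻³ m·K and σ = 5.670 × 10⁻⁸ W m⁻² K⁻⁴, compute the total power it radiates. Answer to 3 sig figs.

Wien's law: T = b/λ_max = 2.898×10⁻³/1.298×10⁻⁶ = 2232.67 K.
Area A = 0.779 cm² = 7.79×10⁻⁵ m².
Then P = εσAT⁴ = 0.436×5.670×10⁻⁸×7.79×10⁻⁵×(2232.67)⁴ = 47.9 W.

P ≈ 47.9 W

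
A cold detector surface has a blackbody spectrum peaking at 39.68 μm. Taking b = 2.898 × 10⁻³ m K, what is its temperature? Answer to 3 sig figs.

T ≈ 73.0 K

Wien's law gives T = b/λ_max = (2.898×10⁻³ m·K)/(3.968×10⁻⁵ m) = 73.0 K.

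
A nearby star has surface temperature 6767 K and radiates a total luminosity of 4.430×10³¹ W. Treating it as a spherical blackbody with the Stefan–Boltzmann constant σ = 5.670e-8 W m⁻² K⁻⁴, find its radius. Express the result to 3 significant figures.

R ≈ 1.72×10¹¹ m

L = 4πR²σT⁴ ⇒ R = √(L/(4πσT⁴)).
σT⁴ = 1.18896×10⁸ W/m², so R = √(4.430×10³¹/(4π×1.18896×10⁸)) = 1.72×10¹¹ m.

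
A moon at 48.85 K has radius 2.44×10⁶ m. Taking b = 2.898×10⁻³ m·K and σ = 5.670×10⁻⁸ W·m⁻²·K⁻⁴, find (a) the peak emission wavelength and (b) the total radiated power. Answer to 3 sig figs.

λ_max ≈ 59.3 μm; P ≈ 2.42×10¹³ W

(a) λ_max = b/T = 2.898×10⁻³/48.85 = 5.932×10⁻⁵ m = 59.3 μm.
Surface area A = 4πR² = 4π(2.44×10⁶ m)² = 7.48151×10¹³ m².
(b) P = σAT⁴ = 5.670×10⁻⁸×7.48151×10¹³×(48.85)⁴ = 2.42×10¹³ W.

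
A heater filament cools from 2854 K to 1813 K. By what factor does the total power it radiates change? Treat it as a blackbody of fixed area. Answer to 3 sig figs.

P ∝ T⁴, so P₂/P₁ = (T₂/T₁)⁴ = (1813/2854)⁴ = (0.635249)⁴ = 0.163.

P₂/P₁ ≈ 0.163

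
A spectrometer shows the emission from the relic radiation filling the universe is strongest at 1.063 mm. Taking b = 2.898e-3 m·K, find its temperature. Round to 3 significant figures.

T ≈ 2.73 K

Wien's law gives T = b/λ_max = (2.898×10⁻³ m·K)/(1.063×10⁻³ m) = 2.73 K.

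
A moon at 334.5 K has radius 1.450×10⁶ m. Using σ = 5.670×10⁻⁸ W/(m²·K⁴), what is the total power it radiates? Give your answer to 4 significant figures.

P ≈ 1.875×10¹⁶ W

Surface area A = 4πR² = 4π(1.450×10⁶ m)² = 2.64208×10¹³ m².
P = σAT⁴ = 5.670×10⁻⁸ × 2.64208×10¹³ × (334.5)⁴ = 1.875×10¹⁶ W.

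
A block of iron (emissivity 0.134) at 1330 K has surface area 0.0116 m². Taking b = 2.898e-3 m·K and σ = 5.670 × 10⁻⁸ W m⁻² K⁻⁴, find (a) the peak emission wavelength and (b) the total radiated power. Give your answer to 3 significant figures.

(a) λ_max = b/T = 2.898×10⁻³/1330 = 2.179×10⁻⁶ m = 2.18×10³ nm.
Area A = 0.0116 m².
(b) P = εσAT⁴ = 0.134×5.670×10⁻⁸×0.0116×(1330)⁴ = 276 W.

λ_max ≈ 2.18×10³ nm; P ≈ 276 W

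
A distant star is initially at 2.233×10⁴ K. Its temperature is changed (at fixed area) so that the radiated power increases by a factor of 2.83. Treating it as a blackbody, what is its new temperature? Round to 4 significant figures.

T₂ ≈ 2.896×10⁴ K

P ∝ T⁴, so T₂/T₁ = (P₂/P₁)^(1/4) = (2.83)^(1/4) = 1.29702.
T₂ = 2.233×10⁴ × 1.29702 = 2.896×10⁴ K.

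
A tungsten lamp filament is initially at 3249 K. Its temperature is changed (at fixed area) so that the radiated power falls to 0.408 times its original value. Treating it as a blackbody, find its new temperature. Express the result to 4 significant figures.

T₂ ≈ 2597 K

P ∝ T⁴, so T₂/T₁ = (P₂/P₁)^(1/4) = (0.408)^(1/4) = 0.799218.
T₂ = 3249 × 0.799218 = 2597 K.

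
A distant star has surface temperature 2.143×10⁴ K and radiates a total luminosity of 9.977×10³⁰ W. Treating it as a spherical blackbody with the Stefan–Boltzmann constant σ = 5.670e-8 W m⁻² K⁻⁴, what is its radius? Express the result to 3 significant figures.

L = 4πR²σT⁴ ⇒ R = √(L/(4πσT⁴)).
σT⁴ = 1.19584×10¹⁰ W/m², so R = √(9.977×10³⁰/(4π×1.19584×10¹⁰)) = 8.15×10⁹ m.

R ≈ 8.15×10⁹ m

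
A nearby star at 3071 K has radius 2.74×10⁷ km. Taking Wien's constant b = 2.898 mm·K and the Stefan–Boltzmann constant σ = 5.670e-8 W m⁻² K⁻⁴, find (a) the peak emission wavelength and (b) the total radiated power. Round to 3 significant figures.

(a) λ_max = b/T = 2.898×10⁻³/3071 = 9.437×10⁻⁷ m = 0.944 μm.
Surface area A = 4πR² = 4π(2.74×10¹⁰ m)² = 9.43433×10²¹ m².
(b) P = σAT⁴ = 5.670×10⁻⁸×9.43433×10²¹×(3071)⁴ = 4.76×10²⁸ W.

λ_max ≈ 0.944 μm; P ≈ 4.76×10²⁸ W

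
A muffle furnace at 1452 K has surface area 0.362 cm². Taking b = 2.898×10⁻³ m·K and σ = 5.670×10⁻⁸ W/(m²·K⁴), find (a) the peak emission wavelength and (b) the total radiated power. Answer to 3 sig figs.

(a) λ_max = b/T = 2.898×10⁻³/1452 = 1.996×10⁻⁶ m = 2.00 μm.
Area A = 0.362 cm² = 3.62×10⁻⁵ m².
(b) P = σAT⁴ = 5.670×10⁻⁸×3.62×10⁻⁵×(1452)⁴ = 9.12 W.

λ_max ≈ 2.00 μm; P ≈ 9.12 W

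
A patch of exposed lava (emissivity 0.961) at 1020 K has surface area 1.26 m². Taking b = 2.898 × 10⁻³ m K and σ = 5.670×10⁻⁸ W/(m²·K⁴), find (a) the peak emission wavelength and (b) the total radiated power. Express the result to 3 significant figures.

(a) λ_max = b/T = 2.898×10⁻³/1020 = 2.841×10⁻⁶ m = 2.84 μm.
Area A = 1.26 m².
(b) P = εσAT⁴ = 0.961×5.670×10⁻⁸×1.26×(1020)⁴ = 7.43×10⁴ W.

λ_max ≈ 2.84 μm; P ≈ 7.43×10⁴ W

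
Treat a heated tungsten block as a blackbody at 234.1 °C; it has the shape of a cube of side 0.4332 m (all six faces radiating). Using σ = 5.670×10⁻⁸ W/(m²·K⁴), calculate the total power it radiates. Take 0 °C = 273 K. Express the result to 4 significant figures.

T = 234.1 °C + 273 = 507.1 K.
Area A = 6s² = 6×(0.4332 m)² = 1.12597 m².
P = σAT⁴ = 5.670×10⁻⁸ × 1.12597 × (507.1)⁴ = 4222 W.

P ≈ 4222 W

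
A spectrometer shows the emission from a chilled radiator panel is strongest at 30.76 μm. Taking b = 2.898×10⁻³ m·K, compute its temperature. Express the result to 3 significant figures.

Wien's law gives T = b/λ_max = (2.898×10⁻³ m·K)/(3.076×10⁻⁵ m) = 94.2 K.

T ≈ 94.2 K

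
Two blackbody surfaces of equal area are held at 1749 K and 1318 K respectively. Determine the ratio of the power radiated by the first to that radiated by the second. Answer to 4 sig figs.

P₁/P₂ ≈ 3.101

With equal areas, P₁/P₂ = (T₁/T₂)⁴ = (1749/1318)⁴ = 3.101.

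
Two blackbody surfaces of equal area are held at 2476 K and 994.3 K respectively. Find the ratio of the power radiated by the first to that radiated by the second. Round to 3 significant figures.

P₁/P₂ ≈ 38.5

With equal areas, P₁/P₂ = (T₁/T₂)⁴ = (2476/994.3)⁴ = 38.5.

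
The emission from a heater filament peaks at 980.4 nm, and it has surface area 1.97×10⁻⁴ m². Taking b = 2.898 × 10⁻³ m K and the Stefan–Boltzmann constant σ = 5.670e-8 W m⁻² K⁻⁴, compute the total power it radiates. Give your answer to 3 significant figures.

Wien's law: T = b/λ_max = 2.898×10⁻³/9.804×10⁻⁷ = 2955.94 K.
Area A = 1.97×10⁻⁴ m².
Then P = σAT⁴ = 5.670×10⁻⁸×1.97×10⁻⁴×(2955.94)⁴ = 853 W.

P ≈ 853 W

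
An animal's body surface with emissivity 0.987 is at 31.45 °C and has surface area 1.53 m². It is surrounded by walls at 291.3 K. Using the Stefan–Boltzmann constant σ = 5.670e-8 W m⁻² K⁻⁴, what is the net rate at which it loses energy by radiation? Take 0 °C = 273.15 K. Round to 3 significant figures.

Net loss ≈ 121 W

T = 31.45 °C + 273.15 = 304.60 K.
Area A = 1.53 m².
Net radiated power P_net = εσA(T⁴ − T₀⁴) = 0.987×5.670×10⁻⁸×1.53×(304.60⁴ − 291.3⁴).
T⁴ − T₀⁴ = 8.60834×10⁹ − 7.20049×10⁹ = 1.40785×10⁹ K⁴, so P_net = 121 W.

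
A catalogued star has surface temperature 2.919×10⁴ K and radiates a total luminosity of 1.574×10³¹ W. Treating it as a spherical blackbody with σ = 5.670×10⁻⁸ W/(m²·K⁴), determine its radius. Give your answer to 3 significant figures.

L = 4πR²σT⁴ ⇒ R = √(L/(4πσT⁴)).
σT⁴ = 4.11642×10¹⁰ W/m², so R = √(1.574×10³¹/(4π×4.11642×10¹⁰)) = 5.52×10⁹ m.

R ≈ 5.52×10⁹ m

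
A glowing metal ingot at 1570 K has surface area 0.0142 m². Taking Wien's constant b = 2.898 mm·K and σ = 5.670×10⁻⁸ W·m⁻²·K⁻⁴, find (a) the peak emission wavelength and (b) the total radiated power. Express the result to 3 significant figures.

(a) λ_max = b/T = 2.898×10⁻³/1570 = 1.846×10⁻⁶ m = 1.85×10³ nm.
Area A = 0.0142 m².
(b) P = σAT⁴ = 5.670×10⁻⁸×0.0142×(1570)⁴ = 4.89×10³ W.

λ_max ≈ 1.85×10³ nm; P ≈ 4.89×10³ W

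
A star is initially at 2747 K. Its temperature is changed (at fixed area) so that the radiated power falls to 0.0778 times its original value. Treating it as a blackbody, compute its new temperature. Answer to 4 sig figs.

T₂ ≈ 1451 K

P ∝ T⁴, so T₂/T₁ = (P₂/P₁)^(1/4) = (0.0778)^(1/4) = 0.528135.
T₂ = 2747 × 0.528135 = 1451 K.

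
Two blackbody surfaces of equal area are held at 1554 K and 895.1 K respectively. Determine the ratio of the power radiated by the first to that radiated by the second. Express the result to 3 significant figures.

With equal areas, P₁/P₂ = (T₁/T₂)⁴ = (1554/895.1)⁴ = 9.08.

P₁/P₂ ≈ 9.08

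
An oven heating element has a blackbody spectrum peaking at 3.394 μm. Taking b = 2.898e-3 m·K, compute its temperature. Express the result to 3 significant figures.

T ≈ 854 K

Wien's law gives T = b/λ_max = (2.898×10⁻³ m·K)/(3.394×10⁻⁶ m) = 854 K.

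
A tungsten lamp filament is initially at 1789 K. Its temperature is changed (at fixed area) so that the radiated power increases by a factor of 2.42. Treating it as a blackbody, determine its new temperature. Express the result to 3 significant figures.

P ∝ T⁴, so T₂/T₁ = (P₂/P₁)^(1/4) = (2.42)^(1/4) = 1.24725.
T₂ = 1789 × 1.24725 = 2.23×10³ K.

T₂ ≈ 2.23×10³ K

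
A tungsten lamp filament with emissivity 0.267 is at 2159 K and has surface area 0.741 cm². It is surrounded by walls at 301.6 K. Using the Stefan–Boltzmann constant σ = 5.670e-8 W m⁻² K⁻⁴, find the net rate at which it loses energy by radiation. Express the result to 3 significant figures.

Net loss ≈ 24.4 W

Area A = 0.741 cm² = 7.41×10⁻⁵ m².
Net radiated power P_net = εσA(T⁴ − T₀⁴) = 0.267×5.670×10⁻⁸×7.41×10⁻⁵×(2159⁴ − 301.6⁴).
T⁴ − T₀⁴ = 2.17275×10¹³ − 8.27419×10⁹ = 2.17192×10¹³ K⁴, so P_net = 24.4 W.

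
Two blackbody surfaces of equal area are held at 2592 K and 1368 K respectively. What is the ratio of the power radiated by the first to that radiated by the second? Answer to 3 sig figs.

With equal areas, P₁/P₂ = (T₁/T₂)⁴ = (2592/1368)⁴ = 12.9.

P₁/P₂ ≈ 12.9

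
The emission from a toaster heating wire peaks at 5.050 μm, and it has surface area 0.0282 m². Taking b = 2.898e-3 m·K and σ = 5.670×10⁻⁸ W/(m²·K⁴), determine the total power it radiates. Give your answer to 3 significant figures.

Wien's law: T = b/λ_max = 2.898×10⁻³/5.050×10⁻⁶ = 573.861 K.
Area A = 0.0282 m².
Then P = σAT⁴ = 5.670×10⁻⁸×0.0282×(573.861)⁴ = 173 W.

P ≈ 173 W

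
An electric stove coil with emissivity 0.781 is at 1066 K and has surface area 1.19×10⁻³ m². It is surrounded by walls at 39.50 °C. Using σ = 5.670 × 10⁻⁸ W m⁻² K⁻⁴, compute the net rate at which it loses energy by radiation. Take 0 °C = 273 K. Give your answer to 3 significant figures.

Surroundings: T = 39.50 °C + 273 = 312.50 K.
Area A = 1.19×10⁻³ m².
Net radiated power P_net = εσA(T⁴ − T₀⁴) = 0.781×5.670×10⁻⁸×1.19×10⁻³×(1066⁴ − 312.50⁴).
T⁴ − T₀⁴ = 1.29130×10¹² − 9.53674×10⁹ = 1.28176×10¹² K⁴, so P_net = 67.5 W.

Net loss ≈ 67.5 W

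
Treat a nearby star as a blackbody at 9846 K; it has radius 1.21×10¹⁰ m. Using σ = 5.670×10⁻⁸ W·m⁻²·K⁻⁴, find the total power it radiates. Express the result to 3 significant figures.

P ≈ 9.80×10²⁹ W

Surface area A = 4πR² = 4π(1.21×10¹⁰ m)² = 1.83984×10²¹ m².
P = σAT⁴ = 5.670×10⁻⁸ × 1.83984×10²¹ × (9846)⁴ = 9.80×10²⁹ W.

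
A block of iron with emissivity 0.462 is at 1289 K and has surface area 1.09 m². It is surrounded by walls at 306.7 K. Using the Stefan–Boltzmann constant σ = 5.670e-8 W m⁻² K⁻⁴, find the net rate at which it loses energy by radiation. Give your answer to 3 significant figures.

Area A = 1.09 m².
Net radiated power P_net = εσA(T⁴ − T₀⁴) = 0.462×5.670×10⁻⁸×1.09×(1289⁴ − 306.7⁴).
T⁴ − T₀⁴ = 2.76065×10¹² − 8.84820×10⁹ = 2.75180×10¹² K⁴, so P_net = 7.86×10⁴ W.

Net loss ≈ 7.86×10⁴ W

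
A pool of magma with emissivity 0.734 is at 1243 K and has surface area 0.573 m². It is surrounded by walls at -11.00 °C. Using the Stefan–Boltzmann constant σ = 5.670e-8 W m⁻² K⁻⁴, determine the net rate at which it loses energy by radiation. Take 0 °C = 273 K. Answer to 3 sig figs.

Net loss ≈ 5.68×10⁴ W

Surroundings: T = -11.00 °C + 273 = 262.00 K.
Area A = 0.573 m².
Net radiated power P_net = εσA(T⁴ − T₀⁴) = 0.734×5.670×10⁻⁸×0.573×(1243⁴ − 262.00⁴).
T⁴ − T₀⁴ = 2.38718×10¹² − 4.71200×10⁹ = 2.38247×10¹² K⁴, so P_net = 5.68×10⁴ W.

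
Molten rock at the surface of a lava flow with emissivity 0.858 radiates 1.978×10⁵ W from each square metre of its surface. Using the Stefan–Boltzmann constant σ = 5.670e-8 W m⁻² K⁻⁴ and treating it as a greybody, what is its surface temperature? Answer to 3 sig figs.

I = εσT⁴, so T = (I/εσ)^(1/4) = (1.978×10⁵/(0.858×5.670×10⁻⁸))^(1/4) = 1.42×10³ K.

T ≈ 1.42×10³ K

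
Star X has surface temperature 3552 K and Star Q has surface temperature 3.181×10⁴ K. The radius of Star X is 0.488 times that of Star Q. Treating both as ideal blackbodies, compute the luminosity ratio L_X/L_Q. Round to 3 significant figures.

L_X/L_Q ≈ 3.70×10⁻⁵

L ∝ R²T⁴, so L_X/L_Q = (R_X/R_Q)²(T_X/T_Q)⁴ = (0.488)² × (3552/3.181×10⁴)⁴ = 0.238144 × 1.55467×10⁻⁴ = 3.70×10⁻⁵.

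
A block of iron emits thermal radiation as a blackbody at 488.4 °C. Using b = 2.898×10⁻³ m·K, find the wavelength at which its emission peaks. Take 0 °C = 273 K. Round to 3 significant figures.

T = 488.4 °C + 273 = 761.4 K.
Wien's displacement law: λ_max = b/T = (2.898×10⁻³ m·K)/(761.4 K) = 3.806×10⁻⁶ m.
That is 3.81 μm, in the infrared range.

λ_max ≈ 3.81 μm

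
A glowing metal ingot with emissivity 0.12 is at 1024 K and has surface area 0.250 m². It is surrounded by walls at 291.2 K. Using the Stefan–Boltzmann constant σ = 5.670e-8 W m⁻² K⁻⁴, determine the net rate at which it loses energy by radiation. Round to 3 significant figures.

Net loss ≈ 1.86×10³ W

Area A = 0.250 m².
Net radiated power P_net = εσA(T⁴ − T₀⁴) = 0.12×5.670×10⁻⁸×0.250×(1024⁴ − 291.2⁴).
T⁴ − T₀⁴ = 1.09951×10¹² − 7.19061×10⁹ = 1.09232×10¹² K⁴, so P_net = 1.86×10³ W.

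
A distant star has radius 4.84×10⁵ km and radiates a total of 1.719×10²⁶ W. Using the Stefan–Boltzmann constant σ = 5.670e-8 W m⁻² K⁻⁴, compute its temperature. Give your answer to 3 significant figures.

T ≈ 5.66×10³ K

Surface area A = 4πR² = 4π(4.84×10⁸ m)² = 2.94375×10¹⁸ m².
P = σAT⁴ ⇒ T = (P/(σA))^(1/4) = (1.719×10²⁶/(5.670×10⁻⁸×2.94375×10¹⁸))^(1/4) = 5.66×10³ K.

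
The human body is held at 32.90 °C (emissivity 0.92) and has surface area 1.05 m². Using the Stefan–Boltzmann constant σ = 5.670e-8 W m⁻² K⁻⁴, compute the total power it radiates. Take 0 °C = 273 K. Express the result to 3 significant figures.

T = 32.90 °C + 273 = 305.90 K.
Area A = 1.05 m².
P = εσAT⁴ = 0.92 × 5.670×10⁻⁸ × 1.05 × (305.90)⁴ = 480 W.

P ≈ 480 W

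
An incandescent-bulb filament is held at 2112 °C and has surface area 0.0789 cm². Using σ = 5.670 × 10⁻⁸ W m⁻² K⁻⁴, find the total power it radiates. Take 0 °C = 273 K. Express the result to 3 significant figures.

P ≈ 14.5 W

T = 2112 °C + 273 = 2385 K.
Area A = 0.0789 cm² = 7.89×10⁻⁶ m².
P = σAT⁴ = 5.670×10⁻⁸ × 7.89×10⁻⁶ × (2385)⁴ = 14.5 W.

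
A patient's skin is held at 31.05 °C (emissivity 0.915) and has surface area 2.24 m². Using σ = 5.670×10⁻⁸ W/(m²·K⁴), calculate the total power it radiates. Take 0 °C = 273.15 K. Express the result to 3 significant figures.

T = 31.05 °C + 273.15 = 304.20 K.
Area A = 2.24 m².
P = εσAT⁴ = 0.915 × 5.670×10⁻⁸ × 2.24 × (304.20)⁴ = 995 W.

P ≈ 995 W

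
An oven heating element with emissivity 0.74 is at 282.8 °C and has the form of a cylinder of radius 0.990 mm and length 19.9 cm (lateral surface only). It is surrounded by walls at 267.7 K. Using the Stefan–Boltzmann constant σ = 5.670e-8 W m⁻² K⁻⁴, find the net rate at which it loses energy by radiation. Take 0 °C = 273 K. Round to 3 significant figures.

Net loss ≈ 4.69 W

T = 282.8 °C + 273 = 555.8 K.
Lateral area A = 2πrL = 2π×9.90×10⁻⁴×0.199 = 1.23785×10⁻³ m².
Net radiated power P_net = εσA(T⁴ − T₀⁴) = 0.74×5.670×10⁻⁸×1.23785×10⁻³×(555.8⁴ − 267.7⁴).
T⁴ − T₀⁴ = 9.54276×10¹⁰ − 5.13563×10⁹ = 9.02920×10¹⁰ K⁴, so P_net = 4.69 W.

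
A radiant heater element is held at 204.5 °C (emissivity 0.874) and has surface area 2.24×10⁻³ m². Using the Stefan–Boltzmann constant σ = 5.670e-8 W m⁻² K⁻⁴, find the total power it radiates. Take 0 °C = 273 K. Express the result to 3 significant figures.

T = 204.5 °C + 273 = 477.5 K.
Area A = 2.24×10⁻³ m².
P = εσAT⁴ = 0.874 × 5.670×10⁻⁸ × 2.24×10⁻³ × (477.5)⁴ = 5.77 W.

P ≈ 5.77 W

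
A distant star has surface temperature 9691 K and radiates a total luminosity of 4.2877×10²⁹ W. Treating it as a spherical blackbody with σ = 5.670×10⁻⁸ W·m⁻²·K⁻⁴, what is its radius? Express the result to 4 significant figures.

L = 4πR²σT⁴ ⇒ R = √(L/(4πσT⁴)).
σT⁴ = 5.00101×10⁸ W/m², so R = √(4.2877×10²⁹/(4π×5.00101×10⁸)) = 8.260×10⁹ m.

R ≈ 8.260×10⁹ m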